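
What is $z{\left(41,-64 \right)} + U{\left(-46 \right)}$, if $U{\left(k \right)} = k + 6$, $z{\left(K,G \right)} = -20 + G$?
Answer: $-124$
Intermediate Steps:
$U{\left(k \right)} = 6 + k$
$z{\left(41,-64 \right)} + U{\left(-46 \right)} = \left(-20 - 64\right) + \left(6 - 46\right) = -84 - 40 = -124$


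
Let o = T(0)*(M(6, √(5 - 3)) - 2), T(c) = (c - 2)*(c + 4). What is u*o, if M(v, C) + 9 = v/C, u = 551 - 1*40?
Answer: 44968 - 12264*√2 ≈ 27624.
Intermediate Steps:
T(c) = (-2 + c)*(4 + c)
u = 511 (u = 551 - 40 = 511)
M(v, C) = -9 + v/C
o = 88 - 24*√2 (o = (-8 + 0² + 2*0)*((-9 + 6/(√(5 - 3))) - 2) = (-8 + 0 + 0)*((-9 + 6/(√2)) - 2) = -8*((-9 + 6*(√2/2)) - 2) = -8*((-9 + 3*√2) - 2) = -8*(-11 + 3*√2) = 88 - 24*√2 ≈ 54.059)
u*o = 511*(88 - 24*√2) = 44968 - 12264*√2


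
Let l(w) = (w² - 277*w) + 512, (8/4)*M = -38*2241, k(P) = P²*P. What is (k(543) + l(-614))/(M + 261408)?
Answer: 160650593/218829 ≈ 734.14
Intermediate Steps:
k(P) = P³
M = -42579 (M = (-38*2241)/2 = (½)*(-85158) = -42579)
l(w) = 512 + w² - 277*w
(k(543) + l(-614))/(M + 261408) = (543³ + (512 + (-614)² - 277*(-614)))/(-42579 + 261408) = (160103007 + (512 + 376996 + 170078))/218829 = (160103007 + 547586)*(1/218829) = 160650593*(1/218829) = 160650593/218829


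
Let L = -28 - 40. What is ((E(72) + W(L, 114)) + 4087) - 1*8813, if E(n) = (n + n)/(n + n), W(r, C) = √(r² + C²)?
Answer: -4725 + 2*√4405 ≈ -4592.3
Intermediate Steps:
L = -68
W(r, C) = √(C² + r²)
E(n) = 1 (E(n) = (2*n)/((2*n)) = (2*n)*(1/(2*n)) = 1)
((E(72) + W(L, 114)) + 4087) - 1*8813 = ((1 + √(114² + (-68)²)) + 4087) - 1*8813 = ((1 + √(12996 + 4624)) + 4087) - 8813 = ((1 + √17620) + 4087) - 8813 = ((1 + 2*√4405) + 4087) - 8813 = (4088 + 2*√4405) - 8813 = -4725 + 2*√4405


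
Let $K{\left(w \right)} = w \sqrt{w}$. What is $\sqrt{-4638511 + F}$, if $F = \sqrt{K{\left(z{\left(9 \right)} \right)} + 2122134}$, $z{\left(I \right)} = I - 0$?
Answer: $\sqrt{-4638511 + \sqrt{2122161}} \approx 2153.4 i$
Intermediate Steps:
$z{\left(I \right)} = I$ ($z{\left(I \right)} = I + 0 = I$)
$K{\left(w \right)} = w^{\frac{3}{2}}$
$F = \sqrt{2122161}$ ($F = \sqrt{9^{\frac{3}{2}} + 2122134} = \sqrt{27 + 2122134} = \sqrt{2122161} \approx 1456.8$)
$\sqrt{-4638511 + F} = \sqrt{-4638511 + \sqrt{2122161}}$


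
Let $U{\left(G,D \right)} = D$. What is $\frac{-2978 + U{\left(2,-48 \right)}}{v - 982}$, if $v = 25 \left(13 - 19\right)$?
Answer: $\frac{1513}{566} \approx 2.6731$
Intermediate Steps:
$v = -150$ ($v = 25 \left(-6\right) = -150$)
$\frac{-2978 + U{\left(2,-48 \right)}}{v - 982} = \frac{-2978 - 48}{-150 - 982} = - \frac{3026}{-1132} = \left(-3026\right) \left(- \frac{1}{1132}\right) = \frac{1513}{566}$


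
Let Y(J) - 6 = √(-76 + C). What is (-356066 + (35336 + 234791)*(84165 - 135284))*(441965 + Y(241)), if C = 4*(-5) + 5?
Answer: -6103167894750809 - 13808978179*I*√91 ≈ -6.1032e+15 - 1.3173e+11*I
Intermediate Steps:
C = -15 (C = -20 + 5 = -15)
Y(J) = 6 + I*√91 (Y(J) = 6 + √(-76 - 15) = 6 + √(-91) = 6 + I*√91)
(-356066 + (35336 + 234791)*(84165 - 135284))*(441965 + Y(241)) = (-356066 + (35336 + 234791)*(84165 - 135284))*(441965 + (6 + I*√91)) = (-356066 + 270127*(-51119))*(441971 + I*√91) = (-356066 - 13808622113)*(441971 + I*√91) = -13808978179*(441971 + I*√91) = -6103167894750809 - 13808978179*I*√91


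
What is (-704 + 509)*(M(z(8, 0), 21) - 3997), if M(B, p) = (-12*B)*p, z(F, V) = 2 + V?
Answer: 877695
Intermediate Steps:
M(B, p) = -12*B*p
(-704 + 509)*(M(z(8, 0), 21) - 3997) = (-704 + 509)*(-12*(2 + 0)*21 - 3997) = -195*(-12*2*21 - 3997) = -195*(-504 - 3997) = -195*(-4501) = 877695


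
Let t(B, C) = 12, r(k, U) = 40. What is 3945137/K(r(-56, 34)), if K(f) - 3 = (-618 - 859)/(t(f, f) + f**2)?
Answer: 6359560844/3359 ≈ 1.8933e+6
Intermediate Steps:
K(f) = 3 - 1477/(12 + f**2) (K(f) = 3 + (-618 - 859)/(12 + f**2) = 3 - 1477/(12 + f**2))
3945137/K(r(-56, 34)) = 3945137/(((-1441 + 3*40**2)/(12 + 40**2))) = 3945137/(((-1441 + 3*1600)/(12 + 1600))) = 3945137/(((-1441 + 4800)/1612)) = 3945137/(((1/1612)*3359)) = 3945137/(3359/1612) = 3945137*(1612/3359) = 6359560844/3359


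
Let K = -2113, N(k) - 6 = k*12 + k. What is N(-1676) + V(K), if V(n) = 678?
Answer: -21104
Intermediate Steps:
N(k) = 6 + 13*k (N(k) = 6 + (k*12 + k) = 6 + (12*k + k) = 6 + 13*k)
N(-1676) + V(K) = (6 + 13*(-1676)) + 678 = (6 - 21788) + 678 = -21782 + 678 = -21104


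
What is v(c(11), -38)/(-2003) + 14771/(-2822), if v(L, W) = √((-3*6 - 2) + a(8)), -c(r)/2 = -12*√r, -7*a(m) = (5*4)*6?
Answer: -14771/2822 - 2*I*√455/14021 ≈ -5.2342 - 0.0030427*I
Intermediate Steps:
a(m) = -120/7 (a(m) = -5*4*6/7 = -20*6/7 = -⅐*120 = -120/7)
c(r) = 24*√r (c(r) = -(-24)*√r = 24*√r)
v(L, W) = 2*I*√455/7 (v(L, W) = √((-3*6 - 2) - 120/7) = √((-18 - 2) - 120/7) = √(-20 - 120/7) = √(-260/7) = 2*I*√455/7)
v(c(11), -38)/(-2003) + 14771/(-2822) = (2*I*√455/7)/(-2003) + 14771/(-2822) = (2*I*√455/7)*(-1/2003) + 14771*(-1/2822) = -2*I*√455/14021 - 14771/2822 = -14771/2822 - 2*I*√455/14021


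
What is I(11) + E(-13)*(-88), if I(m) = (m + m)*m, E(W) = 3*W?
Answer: 3674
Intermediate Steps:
I(m) = 2*m² (I(m) = (2*m)*m = 2*m²)
I(11) + E(-13)*(-88) = 2*11² + (3*(-13))*(-88) = 2*121 - 39*(-88) = 242 + 3432 = 3674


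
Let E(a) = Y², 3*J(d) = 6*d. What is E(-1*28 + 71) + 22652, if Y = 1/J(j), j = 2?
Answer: 362433/16 ≈ 22652.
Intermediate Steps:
J(d) = 2*d (J(d) = (6*d)/3 = 2*d)
Y = ¼ (Y = 1/(2*2) = 1/4 = ¼ ≈ 0.25000)
E(a) = 1/16 (E(a) = (¼)² = 1/16)
E(-1*28 + 71) + 22652 = 1/16 + 22652 = 362433/16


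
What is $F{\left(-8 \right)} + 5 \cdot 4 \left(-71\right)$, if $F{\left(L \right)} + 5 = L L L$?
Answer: $-1937$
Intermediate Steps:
$F{\left(L \right)} = -5 + L^{3}$ ($F{\left(L \right)} = -5 + L L L = -5 + L^{2} L = -5 + L^{3}$)
$F{\left(-8 \right)} + 5 \cdot 4 \left(-71\right) = \left(-5 + \left(-8\right)^{3}\right) + 5 \cdot 4 \left(-71\right) = \left(-5 - 512\right) + 20 \left(-71\right) = -517 - 1420 = -1937$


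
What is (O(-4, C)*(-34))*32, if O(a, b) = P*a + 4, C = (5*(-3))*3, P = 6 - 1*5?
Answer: 0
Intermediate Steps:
P = 1 (P = 6 - 5 = 1)
C = -45 (C = -15*3 = -45)
O(a, b) = 4 + a (O(a, b) = 1*a + 4 = a + 4 = 4 + a)
(O(-4, C)*(-34))*32 = ((4 - 4)*(-34))*32 = (0*(-34))*32 = 0*32 = 0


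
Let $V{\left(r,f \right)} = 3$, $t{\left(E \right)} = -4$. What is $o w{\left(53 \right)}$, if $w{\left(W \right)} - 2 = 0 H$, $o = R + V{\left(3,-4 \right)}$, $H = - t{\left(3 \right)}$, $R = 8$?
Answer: $22$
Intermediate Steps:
$H = 4$ ($H = \left(-1\right) \left(-4\right) = 4$)
$o = 11$ ($o = 8 + 3 = 11$)
$w{\left(W \right)} = 2$ ($w{\left(W \right)} = 2 + 0 \cdot 4 = 2 + 0 = 2$)
$o w{\left(53 \right)} = 11 \cdot 2 = 22$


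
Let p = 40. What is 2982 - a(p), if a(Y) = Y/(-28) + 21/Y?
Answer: 835213/280 ≈ 2982.9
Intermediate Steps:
a(Y) = 21/Y - Y/28 (a(Y) = Y*(-1/28) + 21/Y = -Y/28 + 21/Y = 21/Y - Y/28)
2982 - a(p) = 2982 - (21/40 - 1/28*40) = 2982 - (21*(1/40) - 10/7) = 2982 - (21/40 - 10/7) = 2982 - 1*(-253/280) = 2982 + 253/280 = 835213/280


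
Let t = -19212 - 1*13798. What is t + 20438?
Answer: -12572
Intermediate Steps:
t = -33010 (t = -19212 - 13798 = -33010)
t + 20438 = -33010 + 20438 = -12572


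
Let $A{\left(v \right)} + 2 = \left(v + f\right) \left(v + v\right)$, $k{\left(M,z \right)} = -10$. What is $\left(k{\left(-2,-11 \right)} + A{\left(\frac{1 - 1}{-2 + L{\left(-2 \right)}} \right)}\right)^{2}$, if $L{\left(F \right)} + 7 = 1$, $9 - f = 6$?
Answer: $144$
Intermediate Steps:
$f = 3$ ($f = 9 - 6 = 3$)
$L{\left(F \right)} = -6$ ($L{\left(F \right)} = -7 + 1 = -6$)
$A{\left(v \right)} = -2 + 2 v \left(3 + v\right)$ ($A{\left(v \right)} = -2 + \left(v + 3\right) \left(v + v\right) = -2 + \left(3 + v\right) 2 v = -2 + 2 v \left(3 + v\right)$)
$\left(k{\left(-2,-11 \right)} + A{\left(\frac{1 - 1}{-2 + L{\left(-2 \right)}} \right)}\right)^{2} = \left(-10 + \left(-2 + 2 \left(\frac{1 - 1}{-2 - 6}\right)^{2} + 6 \frac{1 - 1}{-2 - 6}\right)\right)^{2} = \left(-10 + \left(-2 + 2 \left(\frac{0}{-8}\right)^{2} + 6 \frac{0}{-8}\right)\right)^{2} = \left(-10 + \left(-2 + 2 \left(0 \left(- \frac{1}{8}\right)\right)^{2} + 6 \cdot 0 \left(- \frac{1}{8}\right)\right)\right)^{2} = \left(-10 + \left(-2 + 2 \cdot 0^{2} + 6 \cdot 0\right)\right)^{2} = \left(-10 + \left(-2 + 2 \cdot 0 + 0\right)\right)^{2} = \left(-10 + \left(-2 + 0 + 0\right)\right)^{2} = \left(-10 - 2\right)^{2} = \left(-12\right)^{2} = 144$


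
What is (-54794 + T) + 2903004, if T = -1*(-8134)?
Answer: 2856344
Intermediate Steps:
T = 8134
(-54794 + T) + 2903004 = (-54794 + 8134) + 2903004 = -46660 + 2903004 = 2856344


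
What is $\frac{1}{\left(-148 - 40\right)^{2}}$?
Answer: $\frac{1}{35344} \approx 2.8293 \cdot 10^{-5}$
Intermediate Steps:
$\frac{1}{\left(-148 - 40\right)^{2}} = \frac{1}{\left(-188\right)^{2}} = \frac{1}{35344}$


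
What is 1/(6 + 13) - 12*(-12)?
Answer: 2737/19 ≈ 144.05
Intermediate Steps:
1/(6 + 13) - 12*(-12) = 1/19 + 144 = 2737/19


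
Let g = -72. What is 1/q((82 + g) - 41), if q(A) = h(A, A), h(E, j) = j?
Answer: -1/31 ≈ -0.032258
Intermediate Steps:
q(A) = A
1/q((82 + g) - 41) = 1/((82 - 72) - 41) = 1/(10 - 41) = 1/(-31) = -1/31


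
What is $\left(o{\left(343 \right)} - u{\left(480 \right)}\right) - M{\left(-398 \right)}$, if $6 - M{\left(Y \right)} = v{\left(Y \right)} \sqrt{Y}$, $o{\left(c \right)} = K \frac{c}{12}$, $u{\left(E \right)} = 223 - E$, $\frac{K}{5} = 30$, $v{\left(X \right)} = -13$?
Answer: $\frac{9077}{2} - 13 i \sqrt{398} \approx 4538.5 - 259.35 i$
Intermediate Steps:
$K = 150$ ($K = 5 \cdot 30 = 150$)
$o{\left(c \right)} = \frac{25 c}{2}$ ($o{\left(c \right)} = 150 \frac{c}{12} = \frac{25 c}{2}$)
$M{\left(Y \right)} = 6 + 13 \sqrt{Y}$ ($M{\left(Y \right)} = 6 - - 13 \sqrt{Y} = 6 + 13 \sqrt{Y}$)
$\left(o{\left(343 \right)} - u{\left(480 \right)}\right) - M{\left(-398 \right)} = \left(\frac{25}{2} \cdot 343 - \left(223 - 480\right)\right) - \left(6 + 13 \sqrt{-398}\right) = \left(\frac{8575}{2} - \left(223 - 480\right)\right) - \left(6 + 13 i \sqrt{398}\right) = \left(\frac{8575}{2} - -257\right) - \left(6 + 13 i \sqrt{398}\right) = \left(\frac{8575}{2} + 257\right) - \left(6 + 13 i \sqrt{398}\right) = \frac{9089}{2} - \left(6 + 13 i \sqrt{398}\right) = \frac{9077}{2} - 13 i \sqrt{398}$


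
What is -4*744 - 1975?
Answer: -4951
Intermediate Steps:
-4*744 - 1975 = -2976 - 1975 = -4951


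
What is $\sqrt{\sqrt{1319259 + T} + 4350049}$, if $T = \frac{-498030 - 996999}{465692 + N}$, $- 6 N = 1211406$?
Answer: $\frac{\sqrt{302701168511242369 + 18992952 \sqrt{17708556258910}}}{263791} \approx 2086.0$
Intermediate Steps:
$N = -201901$ ($N = \left(- \frac{1}{6}\right) 1211406 = -201901$)
$T = - \frac{1495029}{263791}$ ($T = \frac{-498030 - 996999}{465692 - 201901} = - \frac{1495029}{263791} \approx -5.6675$)
$\sqrt{\sqrt{1319259 + T} + 4350049} = \sqrt{\sqrt{1319259 - \frac{1495029}{263791}} + 4350049} = \sqrt{\sqrt{\frac{348007155840}{263791}} + 4350049} = \sqrt{\frac{72 \sqrt{17708556258910}}{263791} + 4350049} = \sqrt{4350049 + \frac{72 \sqrt{17708556258910}}{263791}}$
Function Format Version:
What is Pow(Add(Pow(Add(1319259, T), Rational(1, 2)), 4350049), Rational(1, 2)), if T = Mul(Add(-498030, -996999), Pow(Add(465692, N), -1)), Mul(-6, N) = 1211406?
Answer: Mul(Rational(1, 263791), Pow(Add(302701168511242369, Mul(18992952, Pow(17708556258910, Rational(1, 2)))), Rational(1, 2))) ≈ 2086.0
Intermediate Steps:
N = -201901 (N = Mul(Rational(-1, 6), 1211406) = -201901)
T = Rational(-1495029, 263791) (T = Mul(Add(-498030, -996999), Pow(Add(465692, -201901), -1)) = Mul(-1495029, Pow(263791, -1)) = Mul(-1495029, Rational(1, 263791)) = Rational(-1495029, 263791) ≈ -5.6675)
Pow(Add(Pow(Add(1319259, T), Rational(1, 2)), 4350049), Rational(1, 2)) = Pow(Add(Pow(Add(1319259, Rational(-1495029, 263791)), Rational(1, 2)), 4350049), Rational(1, 2)) = Pow(Add(Pow(Rational(348007155840, 263791), Rational(1, 2)), 4350049), Rational(1, 2)) = Pow(Add(Mul(Rational(72, 263791), Pow(17708556258910, Rational(1, 2))), 4350049), Rational(1, 2)) = Pow(Add(4350049, Mul(Rational(72, 263791), Pow(17708556258910, Rational(1, 2)))), Rational(1, 2))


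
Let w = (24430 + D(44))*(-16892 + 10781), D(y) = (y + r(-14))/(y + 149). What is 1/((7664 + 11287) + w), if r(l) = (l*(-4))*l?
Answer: -193/28805124207 ≈ -6.7002e-9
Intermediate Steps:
r(l) = -4*l² (r(l) = (-4*l)*l = -4*l²)
D(y) = (-784 + y)/(149 + y) (D(y) = (y - 4*(-14)²)/(y + 149) = (y - 4*196)/(149 + y) = (y - 784)/(149 + y) = (-784 + y)/(149 + y))
w = -28808781750/193 (w = (24430 + (-784 + 44)/(149 + 44))*(-16892 + 10781) = (24430 - 740/193)*(-6111) = (4714250/193)*(-6111) = -28808781750/193 ≈ -1.4927e+8)
1/((7664 + 11287) + w) = 1/((7664 + 11287) - 28808781750/193) = 1/(18951 - 28808781750/193) = 1/(-28805124207/193) = -193/28805124207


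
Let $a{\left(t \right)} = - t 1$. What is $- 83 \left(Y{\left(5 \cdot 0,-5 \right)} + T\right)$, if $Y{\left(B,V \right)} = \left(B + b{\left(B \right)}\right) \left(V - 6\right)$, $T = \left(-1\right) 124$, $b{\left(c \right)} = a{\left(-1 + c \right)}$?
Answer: $11205$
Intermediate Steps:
$a{\left(t \right)} = - t$
$b{\left(c \right)} = 1 - c$ ($b{\left(c \right)} = - (-1 + c) = 1 - c$)
$T = -124$
$Y{\left(B,V \right)} = -6 + V$ ($Y{\left(B,V \right)} = \left(B - \left(-1 + B\right)\right) \left(V - 6\right) = 1 \left(-6 + V\right) = -6 + V$)
$- 83 \left(Y{\left(5 \cdot 0,-5 \right)} + T\right) = - 83 \left(\left(-6 - 5\right) - 124\right) = - 83 \left(-11 - 124\right) = \left(-83\right) \left(-135\right) = 11205$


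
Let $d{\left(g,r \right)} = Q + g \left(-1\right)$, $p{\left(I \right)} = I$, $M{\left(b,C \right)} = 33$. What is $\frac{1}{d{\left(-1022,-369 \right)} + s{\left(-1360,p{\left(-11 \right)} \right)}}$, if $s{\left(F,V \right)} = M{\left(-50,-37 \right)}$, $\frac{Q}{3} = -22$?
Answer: $\frac{1}{989} \approx 0.0010111$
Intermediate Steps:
$Q = -66$ ($Q = 3 \left(-22\right) = -66$)
$d{\left(g,r \right)} = -66 - g$ ($d{\left(g,r \right)} = -66 + g \left(-1\right) = -66 - g$)
$s{\left(F,V \right)} = 33$
$\frac{1}{d{\left(-1022,-369 \right)} + s{\left(-1360,p{\left(-11 \right)} \right)}} = \frac{1}{\left(-66 - -1022\right) + 33} = \frac{1}{\left(-66 + 1022\right) + 33} = \frac{1}{956 + 33} = \frac{1}{989}$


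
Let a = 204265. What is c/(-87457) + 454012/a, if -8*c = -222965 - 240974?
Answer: 222885720037/142915232840 ≈ 1.5596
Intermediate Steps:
c = 463939/8 (c = -(-222965 - 240974)/8 = -1/8*(-463939) = 463939/8 ≈ 57992.)
c/(-87457) + 454012/a = (463939/8)/(-87457) + 454012/204265 = (463939/8)*(-1/87457) + 454012*(1/204265) = -463939/699656 + 454012/204265 = 222885720037/142915232840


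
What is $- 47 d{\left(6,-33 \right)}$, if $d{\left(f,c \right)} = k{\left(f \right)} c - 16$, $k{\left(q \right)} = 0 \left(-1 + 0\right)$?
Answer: $752$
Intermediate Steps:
$k{\left(q \right)} = 0$ ($k{\left(q \right)} = 0 \left(-1\right) = 0$)
$d{\left(f,c \right)} = -16$ ($d{\left(f,c \right)} = 0 c - 16 = 0 - 16 = -16$)
$- 47 d{\left(6,-33 \right)} = \left(-47\right) \left(-16\right) = 752$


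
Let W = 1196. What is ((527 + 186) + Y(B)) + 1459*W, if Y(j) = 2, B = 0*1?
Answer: 1745679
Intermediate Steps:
B = 0
((527 + 186) + Y(B)) + 1459*W = ((527 + 186) + 2) + 1459*1196 = (713 + 2) + 1744964 = 715 + 1744964 = 1745679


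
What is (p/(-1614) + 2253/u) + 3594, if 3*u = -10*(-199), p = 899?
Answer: 2888136214/802965 ≈ 3596.8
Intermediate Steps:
u = 1990/3 (u = (-10*(-199))/3 = (⅓)*1990 = 1990/3 ≈ 663.33)
(p/(-1614) + 2253/u) + 3594 = (899/(-1614) + 2253/(1990/3)) + 3594 = (899*(-1/1614) + 2253*(3/1990)) + 3594 = (-899/1614 + 6759/1990) + 3594 = 2280004/802965 + 3594 = 2888136214/802965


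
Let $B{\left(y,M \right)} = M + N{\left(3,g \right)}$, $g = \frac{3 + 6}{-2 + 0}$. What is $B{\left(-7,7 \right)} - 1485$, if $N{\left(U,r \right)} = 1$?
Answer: $-1477$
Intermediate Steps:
$g = - \frac{9}{2}$ ($g = \frac{9}{-2} = 9 \left(- \frac{1}{2}\right) = - \frac{9}{2} \approx -4.5$)
$B{\left(y,M \right)} = 1 + M$ ($B{\left(y,M \right)} = M + 1 = 1 + M$)
$B{\left(-7,7 \right)} - 1485 = \left(1 + 7\right) - 1485 = 8 - 1485 = -1477$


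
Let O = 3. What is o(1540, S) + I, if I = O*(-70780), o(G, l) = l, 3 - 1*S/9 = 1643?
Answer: -227100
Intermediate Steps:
S = -14760 (S = 27 - 9*1643 = 27 - 14787 = -14760)
I = -212340 (I = 3*(-70780) = -212340)
o(1540, S) + I = -14760 - 212340 = -227100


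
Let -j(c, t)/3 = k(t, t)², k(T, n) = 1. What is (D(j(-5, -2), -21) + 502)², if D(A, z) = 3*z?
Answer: 192721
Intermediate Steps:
j(c, t) = -3 (j(c, t) = -3*1² = -3*1 = -3)
(D(j(-5, -2), -21) + 502)² = (3*(-21) + 502)² = (-63 + 502)² = 439² = 192721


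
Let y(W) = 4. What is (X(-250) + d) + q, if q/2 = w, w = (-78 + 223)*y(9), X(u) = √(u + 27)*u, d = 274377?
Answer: 275537 - 250*I*√223 ≈ 2.7554e+5 - 3733.3*I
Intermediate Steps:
X(u) = u*√(27 + u) (X(u) = √(27 + u)*u = u*√(27 + u))
w = 580 (w = (-78 + 223)*4 = 145*4 = 580)
q = 1160 (q = 2*580 = 1160)
(X(-250) + d) + q = (-250*√(27 - 250) + 274377) + 1160 = (-250*I*√223 + 274377) + 1160 = (274377 - 250*I*√223) + 1160 = 275537 - 250*I*√223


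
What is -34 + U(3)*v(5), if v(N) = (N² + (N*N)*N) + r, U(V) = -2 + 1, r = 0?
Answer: -184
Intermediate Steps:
U(V) = -1
v(N) = N² + N³ (v(N) = (N² + (N*N)*N) + 0 = (N² + N²*N) + 0 = (N² + N³) + 0 = N² + N³)
-34 + U(3)*v(5) = -34 - 5²*(1 + 5) = -34 - 25*6 = -34 - 1*150 = -34 - 150 = -184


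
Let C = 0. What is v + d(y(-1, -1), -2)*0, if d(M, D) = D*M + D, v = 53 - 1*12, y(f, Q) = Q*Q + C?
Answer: 41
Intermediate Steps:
y(f, Q) = Q² (y(f, Q) = Q*Q + 0 = Q² + 0 = Q²)
v = 41 (v = 53 - 12 = 41)
d(M, D) = D + D*M
v + d(y(-1, -1), -2)*0 = 41 - 2*(1 + (-1)²)*0 = 41 - 2*(1 + 1)*0 = 41 - 2*2*0 = 41 - 4*0 = 41 + 0 = 41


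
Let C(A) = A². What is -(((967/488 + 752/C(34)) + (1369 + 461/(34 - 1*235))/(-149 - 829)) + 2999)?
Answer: -41588935105247/13861894248 ≈ -3000.2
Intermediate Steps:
-(((967/488 + 752/C(34)) + (1369 + 461/(34 - 1*235))/(-149 - 829)) + 2999) = -(((967/488 + 752/(34²)) + (1369 + 461/(34 - 1*235))/(-149 - 829)) + 2999) = -(((967*(1/488) + 752/1156) + (1369 + 461/(34 - 235))/(-978)) + 2999) = -(((967/488 + 752*(1/1156)) + (1369 + 461/(-201))*(-1/978)) + 2999) = -(((967/488 + 188/289) + (1369 + 461*(-1/201))*(-1/978)) + 2999) = -((371207/141032 + (1369 - 461/201)*(-1/978)) + 2999) = -((371207/141032 + (274708/201)*(-1/978)) + 2999) = -((371207/141032 - 137354/98289) + 2999) = -(17114255495/13861894248 + 2999) = -1*41588935105247/13861894248 = -41588935105247/13861894248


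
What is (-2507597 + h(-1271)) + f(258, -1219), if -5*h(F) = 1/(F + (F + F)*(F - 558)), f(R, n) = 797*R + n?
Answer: -53526676849651/23240235 ≈ -2.3032e+6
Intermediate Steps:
f(R, n) = n + 797*R
h(F) = -1/(5*(F + 2*F*(-558 + F))) (h(F) = -1/(5*(F + (F + F)*(F - 558))) = -1/(5*(F + (2*F)*(-558 + F))) = -1/(5*(F + 2*F*(-558 + F))))
(-2507597 + h(-1271)) + f(258, -1219) = (-2507597 - ⅕/(-1271*(-1115 + 2*(-1271)))) + (-1219 + 797*258) = (-2507597 - ⅕*(-1/1271)/(-1115 - 2542)) + (-1219 + 205626) = (-2507597 - ⅕*(-1/1271)/(-3657)) + 204407 = (-2507597 - ⅕*(-1/1271)*(-1/3657)) + 204407 = (-2507597 - 1/23240235) + 204407 = -58277143565296/23240235 + 204407 = -53526676849651/23240235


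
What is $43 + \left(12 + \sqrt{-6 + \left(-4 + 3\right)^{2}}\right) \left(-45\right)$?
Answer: $-497 - 45 i \sqrt{5} \approx -497.0 - 100.62 i$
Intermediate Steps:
$43 + \left(12 + \sqrt{-6 + \left(-4 + 3\right)^{2}}\right) \left(-45\right) = 43 + \left(12 + \sqrt{-6 + \left(-1\right)^{2}}\right) \left(-45\right) = 43 + \left(12 + \sqrt{-6 + 1}\right) \left(-45\right) = 43 + \left(12 + \sqrt{-5}\right) \left(-45\right) = 43 + \left(12 + i \sqrt{5}\right) \left(-45\right) = 43 - \left(540 + 45 i \sqrt{5}\right) = -497 - 45 i \sqrt{5}$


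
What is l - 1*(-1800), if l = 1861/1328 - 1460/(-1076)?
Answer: 644002929/357232 ≈ 1802.8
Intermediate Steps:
l = 985329/357232 (l = 1861*(1/1328) - 1460*(-1/1076) = 1861/1328 + 365/269 = 985329/357232 ≈ 2.7582)
l - 1*(-1800) = 985329/357232 - 1*(-1800) = 985329/357232 + 1800 = 644002929/357232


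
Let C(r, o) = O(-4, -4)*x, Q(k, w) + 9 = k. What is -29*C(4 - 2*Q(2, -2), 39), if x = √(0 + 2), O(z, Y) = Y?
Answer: 116*√2 ≈ 164.05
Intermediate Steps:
x = √2 ≈ 1.4142
Q(k, w) = -9 + k
C(r, o) = -4*√2
-29*C(4 - 2*Q(2, -2), 39) = -(-116)*√2 = 116*√2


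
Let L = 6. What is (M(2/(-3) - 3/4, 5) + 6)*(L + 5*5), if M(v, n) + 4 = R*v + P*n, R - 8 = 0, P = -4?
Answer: -2728/3 ≈ -909.33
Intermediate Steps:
R = 8 (R = 8 + 0 = 8)
M(v, n) = -4 - 4*n + 8*v (M(v, n) = -4 + (8*v - 4*n) = -4 + (-4*n + 8*v) = -4 - 4*n + 8*v)
(M(2/(-3) - 3/4, 5) + 6)*(L + 5*5) = ((-4 - 4*5 + 8*(2/(-3) - 3/4)) + 6)*(6 + 5*5) = ((-4 - 20 + 8*(2*(-⅓) - 3*¼)) + 6)*(6 + 25) = ((-4 - 20 + 8*(-⅔ - ¾)) + 6)*31 = ((-4 - 20 + 8*(-17/12)) + 6)*31 = ((-4 - 20 - 34/3) + 6)*31 = (-106/3 + 6)*31 = -88/3*31 = -2728/3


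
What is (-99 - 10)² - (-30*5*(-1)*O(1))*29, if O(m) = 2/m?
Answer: 3181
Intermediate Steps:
(-99 - 10)² - (-30*5*(-1)*O(1))*29 = (-99 - 10)² - (-30*5*(-1)*2/1)*29 = (-109)² - (-(-150)*2*1)*29 = 11881 - (-(-150)*2)*29 = 11881 - (-30*(-10))*29 = 11881 - 300*29 = 11881 - 1*8700 = 11881 - 8700 = 3181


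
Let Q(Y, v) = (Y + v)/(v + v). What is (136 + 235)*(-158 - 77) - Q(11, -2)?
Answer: -348731/4 ≈ -87183.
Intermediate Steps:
Q(Y, v) = (Y + v)/(2*v) (Q(Y, v) = (Y + v)/((2*v)) = (Y + v)*(1/(2*v)) = (Y + v)/(2*v))
(136 + 235)*(-158 - 77) - Q(11, -2) = (136 + 235)*(-158 - 77) - (11 - 2)/(2*(-2)) = 371*(-235) - (-1)*9/(2*2) = -87185 - 1*(-9/4) = -87185 + 9/4 = -348731/4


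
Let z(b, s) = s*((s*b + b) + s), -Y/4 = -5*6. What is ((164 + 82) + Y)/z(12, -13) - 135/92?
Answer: -241863/187772 ≈ -1.2881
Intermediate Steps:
Y = 120 (Y = -(-20)*6 = -4*(-30) = 120)
z(b, s) = s*(b + s + b*s) (z(b, s) = s*((b*s + b) + s) = s*((b + b*s) + s) = s*(b + s + b*s))
((164 + 82) + Y)/z(12, -13) - 135/92 = ((164 + 82) + 120)/((-13*(12 - 13 + 12*(-13)))) - 135/92 = (246 + 120)/((-13*(12 - 13 - 156))) - 135*1/92 = 366/((-13*(-157))) - 135/92 = 366/2041 - 135/92 = -241863/187772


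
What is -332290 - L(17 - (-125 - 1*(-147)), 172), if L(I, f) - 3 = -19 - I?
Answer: -332279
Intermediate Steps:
L(I, f) = -16 - I (L(I, f) = 3 + (-19 - I) = -16 - I)
-332290 - L(17 - (-125 - 1*(-147)), 172) = -332290 - (-16 - (17 - (-125 - 1*(-147)))) = -332290 - (-16 - (17 - (-125 + 147))) = -332290 - (-16 - (17 - 1*22)) = -332290 - (-16 - (17 - 22)) = -332290 - (-16 - 1*(-5)) = -332290 - (-16 + 5) = -332290 - 1*(-11) = -332290 + 11 = -332279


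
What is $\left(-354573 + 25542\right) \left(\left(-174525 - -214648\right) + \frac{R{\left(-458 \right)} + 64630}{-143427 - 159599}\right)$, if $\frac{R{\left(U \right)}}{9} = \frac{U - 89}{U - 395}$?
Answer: $- \frac{3412375621661437011}{258481178} \approx -1.3202 \cdot 10^{10}$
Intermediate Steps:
$R{\left(U \right)} = \frac{9 \left(-89 + U\right)}{-395 + U}$ ($R{\left(U \right)} = 9 \frac{U - 89}{U - 395} = 9 \frac{-89 + U}{-395 + U} = \frac{9 \left(-89 + U\right)}{-395 + U}$)
$\left(-354573 + 25542\right) \left(\left(-174525 - -214648\right) + \frac{R{\left(-458 \right)} + 64630}{-143427 - 159599}\right) = \left(-354573 + 25542\right) \left(\left(-174525 - -214648\right) + \frac{\frac{9 \left(-89 - 458\right)}{-395 - 458} + 64630}{-143427 - 159599}\right) = - 329031 \left(\left(-174525 + 214648\right) + \frac{9 \frac{1}{-853} \left(-547\right) + 64630}{-303026}\right) = - 329031 \left(40123 + \left(9 \left(- \frac{1}{853}\right) \left(-547\right) + 64630\right) \left(- \frac{1}{303026}\right)\right) = - 329031 \left(40123 + \left(\frac{4923}{853} + 64630\right) \left(- \frac{1}{303026}\right)\right) = - 329031 \left(40123 + \frac{55134313}{853} \left(- \frac{1}{303026}\right)\right) = - 329031 \left(40123 - \frac{55134313}{258481178}\right) = \left(-329031\right) \frac{10370985170581}{258481178} = - \frac{3412375621661437011}{258481178}$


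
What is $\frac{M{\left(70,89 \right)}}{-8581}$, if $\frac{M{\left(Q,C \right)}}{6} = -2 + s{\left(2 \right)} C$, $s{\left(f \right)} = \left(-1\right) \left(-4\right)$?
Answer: $- \frac{2124}{8581} \approx -0.24752$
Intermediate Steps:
$s{\left(f \right)} = 4$
$M{\left(Q,C \right)} = -12 + 24 C$ ($M{\left(Q,C \right)} = 6 \left(-2 + 4 C\right) = -12 + 24 C$)
$\frac{M{\left(70,89 \right)}}{-8581} = \frac{-12 + 24 \cdot 89}{-8581} = \left(-12 + 2136\right) \left(- \frac{1}{8581}\right) = 2124 \left(- \frac{1}{8581}\right) = - \frac{2124}{8581}$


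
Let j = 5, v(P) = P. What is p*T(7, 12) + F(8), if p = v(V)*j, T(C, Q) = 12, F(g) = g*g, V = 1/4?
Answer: 79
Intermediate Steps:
V = ¼ ≈ 0.25000
F(g) = g²
p = 5/4 (p = (¼)*5 = 5/4 ≈ 1.2500)
p*T(7, 12) + F(8) = (5/4)*12 + 8² = 15 + 64 = 79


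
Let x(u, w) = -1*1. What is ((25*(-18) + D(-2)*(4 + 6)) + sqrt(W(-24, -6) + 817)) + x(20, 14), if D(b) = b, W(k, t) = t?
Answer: -471 + sqrt(811) ≈ -442.52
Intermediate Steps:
x(u, w) = -1
((25*(-18) + D(-2)*(4 + 6)) + sqrt(W(-24, -6) + 817)) + x(20, 14) = ((25*(-18) - 2*(4 + 6)) + sqrt(-6 + 817)) - 1 = ((-450 - 2*10) + sqrt(811)) - 1 = ((-450 - 20) + sqrt(811)) - 1 = (-470 + sqrt(811)) - 1 = -471 + sqrt(811)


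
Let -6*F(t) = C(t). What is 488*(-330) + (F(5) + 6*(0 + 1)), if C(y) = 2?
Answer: -483103/3 ≈ -1.6103e+5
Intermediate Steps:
F(t) = -⅓ (F(t) = -⅙*2 = -⅓)
488*(-330) + (F(5) + 6*(0 + 1)) = 488*(-330) + (-⅓ + 6*(0 + 1)) = -161040 + (-⅓ + 6*1) = -161040 + (-⅓ + 6) = -161040 + 17/3 = -483103/3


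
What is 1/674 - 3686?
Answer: -2484363/674 ≈ -3686.0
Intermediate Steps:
1/674 - 3686 = -2484363/674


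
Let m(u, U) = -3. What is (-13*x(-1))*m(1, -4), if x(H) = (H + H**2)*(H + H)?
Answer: 0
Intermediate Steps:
x(H) = 2*H*(H + H**2) (x(H) = (H + H**2)*(2*H) = 2*H*(H + H**2))
(-13*x(-1))*m(1, -4) = -26*(-1)**2*(1 - 1)*(-3) = -26*0*(-3) = -13*0*(-3) = 0*(-3) = 0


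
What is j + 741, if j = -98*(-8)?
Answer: 1525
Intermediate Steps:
j = 784
j + 741 = 784 + 741 = 1525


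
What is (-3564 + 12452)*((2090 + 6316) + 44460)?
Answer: 469873008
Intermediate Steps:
(-3564 + 12452)*((2090 + 6316) + 44460) = 8888*(8406 + 44460) = 8888*52866 = 469873008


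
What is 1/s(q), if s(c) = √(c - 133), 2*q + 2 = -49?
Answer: -I*√634/317 ≈ -0.07943*I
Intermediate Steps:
q = -51/2 (q = -1 + (½)*(-49) = -1 - 49/2 = -51/2 ≈ -25.500)
s(c) = √(-133 + c)
1/s(q) = 1/(√(-133 - 51/2)) = 1/(√(-317/2)) = 1/(I*√634/2) = -I*√634/317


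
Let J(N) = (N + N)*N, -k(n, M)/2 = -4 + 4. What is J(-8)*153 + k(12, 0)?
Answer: 19584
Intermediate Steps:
k(n, M) = 0 (k(n, M) = -2*(-4 + 4) = -2*0 = 0)
J(N) = 2*N² (J(N) = (2*N)*N = 2*N²)
J(-8)*153 + k(12, 0) = (2*(-8)²)*153 + 0 = (2*64)*153 + 0 = 128*153 + 0 = 19584 + 0 = 19584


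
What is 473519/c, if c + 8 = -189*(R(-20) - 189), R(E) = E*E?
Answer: -473519/39887 ≈ -11.872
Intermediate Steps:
R(E) = E**2
c = -39887 (c = -8 - 189*((-20)**2 - 189) = -8 - 189*(400 - 189) = -8 - 189*211 = -8 - 39879 = -39887)
473519/c = 473519/(-39887) = 473519*(-1/39887) = -473519/39887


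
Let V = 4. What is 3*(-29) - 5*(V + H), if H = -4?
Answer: -87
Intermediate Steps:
3*(-29) - 5*(V + H) = 3*(-29) - 5*(4 - 4) = -87 - 5*0 = -87 + 0 = -87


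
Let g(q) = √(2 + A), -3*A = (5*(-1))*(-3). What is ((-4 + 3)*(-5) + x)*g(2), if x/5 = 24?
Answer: 125*I*√3 ≈ 216.51*I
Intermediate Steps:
A = -5 (A = -5*(-1)*(-3)/3 = -(-5)*(-3)/3 = -⅓*15 = -5)
x = 120 (x = 5*24 = 120)
g(q) = I*√3 (g(q) = √(2 - 5) = √(-3) = I*√3)
((-4 + 3)*(-5) + x)*g(2) = ((-4 + 3)*(-5) + 120)*(I*√3) = (-1*(-5) + 120)*(I*√3) = (5 + 120)*(I*√3) = 125*(I*√3) = 125*I*√3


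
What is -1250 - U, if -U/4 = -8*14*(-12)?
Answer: 4126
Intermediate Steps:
U = -5376 (U = -4*(-8*14)*(-12) = -(-448)*(-12) = -4*1344 = -5376)
-1250 - U = -1250 - 1*(-5376) = -1250 + 5376 = 4126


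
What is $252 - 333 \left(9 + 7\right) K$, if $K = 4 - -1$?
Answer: $-26388$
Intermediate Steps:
$K = 5$ ($K = 4 + 1 = 5$)
$252 - 333 \left(9 + 7\right) K = 252 - 333 \left(9 + 7\right) 5 = 252 - 333 \cdot 16 \cdot 5 = 252 - 26640 = -26388$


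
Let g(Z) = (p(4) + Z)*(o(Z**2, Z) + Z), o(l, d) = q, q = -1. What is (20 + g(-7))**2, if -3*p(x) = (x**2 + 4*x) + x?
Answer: 29584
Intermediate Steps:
p(x) = -5*x/3 - x**2/3 (p(x) = -((x**2 + 4*x) + x)/3 = -(x**2 + 5*x)/3 = -5*x/3 - x**2/3)
o(l, d) = -1
g(Z) = (-1 + Z)*(-12 + Z) (g(Z) = (-1/3*4*(5 + 4) + Z)*(-1 + Z) = (-1/3*4*9 + Z)*(-1 + Z) = (-12 + Z)*(-1 + Z) = (-1 + Z)*(-12 + Z))
(20 + g(-7))**2 = (20 + (12 + (-7)**2 - 13*(-7)))**2 = (20 + (12 + 49 + 91))**2 = (20 + 152)**2 = 172**2 = 29584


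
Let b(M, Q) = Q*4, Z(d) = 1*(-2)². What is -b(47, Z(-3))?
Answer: -16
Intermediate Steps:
Z(d) = 4 (Z(d) = 1*4 = 4)
b(M, Q) = 4*Q
-b(47, Z(-3)) = -4*4 = -1*16 = -16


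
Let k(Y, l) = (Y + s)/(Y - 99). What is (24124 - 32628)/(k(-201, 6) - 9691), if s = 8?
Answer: 2551200/2907107 ≈ 0.87757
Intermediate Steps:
k(Y, l) = (8 + Y)/(-99 + Y) (k(Y, l) = (Y + 8)/(Y - 99) = (8 + Y)/(-99 + Y))
(24124 - 32628)/(k(-201, 6) - 9691) = (24124 - 32628)/((8 - 201)/(-99 - 201) - 9691) = -8504/(-193/(-300) - 9691) = -8504/(-1/300*(-193) - 9691) = -8504/(193/300 - 9691) = -8504/(-2907107/300) = -8504*(-300/2907107) = 2551200/2907107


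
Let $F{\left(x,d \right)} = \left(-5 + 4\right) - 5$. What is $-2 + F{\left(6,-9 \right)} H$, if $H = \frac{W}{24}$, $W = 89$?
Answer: $- \frac{97}{4} \approx -24.25$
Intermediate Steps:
$F{\left(x,d \right)} = -6$ ($F{\left(x,d \right)} = -1 - 5 = -6$)
$H = \frac{89}{24} \approx 3.7083$
$-2 + F{\left(6,-9 \right)} H = -2 - \frac{89}{4} = - \frac{97}{4}$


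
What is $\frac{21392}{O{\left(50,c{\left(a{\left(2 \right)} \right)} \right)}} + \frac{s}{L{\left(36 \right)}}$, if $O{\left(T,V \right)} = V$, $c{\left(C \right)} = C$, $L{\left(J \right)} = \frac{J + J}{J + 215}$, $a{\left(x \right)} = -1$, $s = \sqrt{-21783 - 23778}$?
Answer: $-21392 + \frac{251 i \sqrt{45561}}{72} \approx -21392.0 + 744.11 i$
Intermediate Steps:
$s = i \sqrt{45561}$ ($s = \sqrt{-45561} = i \sqrt{45561} \approx 213.45 i$)
$L{\left(J \right)} = \frac{2 J}{215 + J}$
$\frac{21392}{O{\left(50,c{\left(a{\left(2 \right)} \right)} \right)}} + \frac{s}{L{\left(36 \right)}} = \frac{21392}{-1} + \frac{i \sqrt{45561}}{2 \cdot 36 \frac{1}{215 + 36}} = 21392 \left(-1\right) + \frac{i \sqrt{45561}}{2 \cdot 36 \cdot \frac{1}{251}} = -21392 + \frac{i \sqrt{45561}}{2 \cdot 36 \cdot \frac{1}{251}} = -21392 + \frac{i \sqrt{45561}}{\frac{72}{251}} = -21392 + i \sqrt{45561} \cdot \frac{251}{72} = -21392 + \frac{251 i \sqrt{45561}}{72}$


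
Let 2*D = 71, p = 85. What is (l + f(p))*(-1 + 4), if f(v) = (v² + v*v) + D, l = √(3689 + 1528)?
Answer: 86913/2 + 3*√5217 ≈ 43673.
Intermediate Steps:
D = 71/2 (D = (½)*71 = 71/2 ≈ 35.500)
l = √5217 ≈ 72.229
f(v) = 71/2 + 2*v² (f(v) = (v² + v*v) + 71/2 = (v² + v²) + 71/2 = 2*v² + 71/2 = 71/2 + 2*v²)
(l + f(p))*(-1 + 4) = (√5217 + (71/2 + 2*85²))*(-1 + 4) = (√5217 + (71/2 + 2*7225))*3 = (√5217 + (71/2 + 14450))*3 = (√5217 + 28971/2)*3 = (28971/2 + √5217)*3 = 86913/2 + 3*√5217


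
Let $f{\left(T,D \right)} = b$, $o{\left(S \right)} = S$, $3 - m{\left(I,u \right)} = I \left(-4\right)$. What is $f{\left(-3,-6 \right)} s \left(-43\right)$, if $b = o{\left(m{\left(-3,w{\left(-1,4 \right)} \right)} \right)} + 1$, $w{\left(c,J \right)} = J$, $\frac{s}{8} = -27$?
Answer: $-74304$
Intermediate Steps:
$s = -216$ ($s = 8 \left(-27\right) = -216$)
$m{\left(I,u \right)} = 3 + 4 I$ ($m{\left(I,u \right)} = 3 - I \left(-4\right) = 3 - - 4 I = 3 + 4 I$)
$b = -8$ ($b = \left(3 + 4 \left(-3\right)\right) + 1 = \left(3 - 12\right) + 1 = -9 + 1 = -8$)
$f{\left(T,D \right)} = -8$
$f{\left(-3,-6 \right)} s \left(-43\right) = \left(-8\right) \left(-216\right) \left(-43\right) = 1728 \left(-43\right) = -74304$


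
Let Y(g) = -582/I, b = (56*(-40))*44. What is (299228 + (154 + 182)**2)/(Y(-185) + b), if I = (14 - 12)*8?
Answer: -3296992/788771 ≈ -4.1799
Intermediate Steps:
b = -98560 (b = -2240*44 = -98560)
I = 16 (I = 2*8 = 16)
Y(g) = -291/8 (Y(g) = -582/16 = -582*1/16 = -291/8)
(299228 + (154 + 182)**2)/(Y(-185) + b) = (299228 + (154 + 182)**2)/(-291/8 - 98560) = (299228 + 336**2)/(-788771/8) = (299228 + 112896)*(-8/788771) = 412124*(-8/788771) = -3296992/788771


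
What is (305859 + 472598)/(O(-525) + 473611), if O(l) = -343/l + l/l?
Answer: 58384275/35520949 ≈ 1.6437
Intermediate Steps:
O(l) = 1 - 343/l (O(l) = -343/l + 1 = 1 - 343/l)
(305859 + 472598)/(O(-525) + 473611) = (305859 + 472598)/((-343 - 525)/(-525) + 473611) = 778457/(-1/525*(-868) + 473611) = 778457/(124/75 + 473611) = 778457/(35520949/75) = 778457*(75/35520949) = 58384275/35520949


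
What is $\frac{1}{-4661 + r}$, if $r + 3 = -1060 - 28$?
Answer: $- \frac{1}{5752} \approx -0.00017385$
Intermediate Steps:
$r = -1091$ ($r = -3 - 1088 = -1091$)
$\frac{1}{-4661 + r} = \frac{1}{-4661 - 1091} = \frac{1}{-5752} = - \frac{1}{5752}$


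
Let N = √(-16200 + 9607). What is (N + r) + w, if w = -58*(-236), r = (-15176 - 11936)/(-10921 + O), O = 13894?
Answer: 40667312/2973 + I*√6593 ≈ 13679.0 + 81.197*I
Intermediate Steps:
r = -27112/2973 (r = (-15176 - 11936)/(-10921 + 13894) = -27112/2973 ≈ -9.1194)
N = I*√6593 (N = √(-6593) = I*√6593 ≈ 81.197*I)
w = 13688
(N + r) + w = (I*√6593 - 27112/2973) + 13688 = (-27112/2973 + I*√6593) + 13688 = 40667312/2973 + I*√6593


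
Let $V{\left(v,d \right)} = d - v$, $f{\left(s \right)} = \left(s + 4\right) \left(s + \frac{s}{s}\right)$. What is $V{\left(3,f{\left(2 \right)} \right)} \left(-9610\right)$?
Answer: $-144150$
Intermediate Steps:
$f{\left(s \right)} = \left(1 + s\right) \left(4 + s\right)$ ($f{\left(s \right)} = \left(4 + s\right) \left(s + 1\right) = \left(4 + s\right) \left(1 + s\right) = \left(1 + s\right) \left(4 + s\right)$)
$V{\left(3,f{\left(2 \right)} \right)} \left(-9610\right) = \left(\left(4 + 2^{2} + 5 \cdot 2\right) - 3\right) \left(-9610\right) = \left(\left(4 + 4 + 10\right) - 3\right) \left(-9610\right) = \left(18 - 3\right) \left(-9610\right) = 15 \left(-9610\right) = -144150$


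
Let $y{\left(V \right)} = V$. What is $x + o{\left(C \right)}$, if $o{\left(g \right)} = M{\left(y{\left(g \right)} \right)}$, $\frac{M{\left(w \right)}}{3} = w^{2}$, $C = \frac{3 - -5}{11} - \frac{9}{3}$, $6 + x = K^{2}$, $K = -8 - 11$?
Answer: $\frac{44830}{121} \approx 370.5$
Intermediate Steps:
$K = -19$ ($K = -8 - 11 = -19$)
$x = 355$ ($x = -6 + \left(-19\right)^{2} = -6 + 361 = 355$)
$C = - \frac{25}{11}$ ($C = \left(3 + 5\right) \frac{1}{11} - 3 = 8 \cdot \frac{1}{11} - 3 = \frac{8}{11} - 3 = - \frac{25}{11} \approx -2.2727$)
$M{\left(w \right)} = 3 w^{2}$
$o{\left(g \right)} = 3 g^{2}$
$x + o{\left(C \right)} = 355 + 3 \left(- \frac{25}{11}\right)^{2} = 355 + 3 \cdot \frac{625}{121} = 355 + \frac{1875}{121} = \frac{44830}{121}$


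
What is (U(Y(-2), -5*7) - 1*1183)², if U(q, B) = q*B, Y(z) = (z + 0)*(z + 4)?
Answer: 1087849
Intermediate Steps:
Y(z) = z*(4 + z)
U(q, B) = B*q
(U(Y(-2), -5*7) - 1*1183)² = ((-5*7)*(-2*(4 - 2)) - 1*1183)² = (-(-70)*2 - 1183)² = (-35*(-4) - 1183)² = (140 - 1183)² = (-1043)² = 1087849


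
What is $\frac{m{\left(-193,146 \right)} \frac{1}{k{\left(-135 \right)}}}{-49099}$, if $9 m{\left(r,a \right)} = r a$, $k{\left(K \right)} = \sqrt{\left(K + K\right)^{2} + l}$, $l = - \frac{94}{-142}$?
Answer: $\frac{28178 \sqrt{367492237}}{2287204395777} \approx 0.00023617$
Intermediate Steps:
$l = \frac{47}{71}$ ($l = \left(-94\right) \left(- \frac{1}{142}\right) = \frac{47}{71} \approx 0.66197$)
$k{\left(K \right)} = \sqrt{\frac{47}{71} + 4 K^{2}}$ ($k{\left(K \right)} = \sqrt{\left(K + K\right)^{2} + \frac{47}{71}} = \sqrt{\left(2 K\right)^{2} + \frac{47}{71}} = \sqrt{4 K^{2} + \frac{47}{71}} = \sqrt{\frac{47}{71} + 4 K^{2}}$)
$m{\left(r,a \right)} = \frac{a r}{9}$ ($m{\left(r,a \right)} = \frac{r a}{9} = \frac{a r}{9}$)
$\frac{m{\left(-193,146 \right)} \frac{1}{k{\left(-135 \right)}}}{-49099} = \frac{\frac{1}{9} \cdot 146 \left(-193\right) \frac{1}{\frac{1}{71} \sqrt{3337 + 20164 \left(-135\right)^{2}}}}{-49099} = - \frac{28178}{9 \frac{\sqrt{3337 + 20164 \cdot 18225}}{71}} \left(- \frac{1}{49099}\right) = - \frac{28178}{9 \frac{\sqrt{3337 + 367488900}}{71}} \left(- \frac{1}{49099}\right) = - \frac{28178}{9 \frac{\sqrt{367492237}}{71}} \left(- \frac{1}{49099}\right) = - \frac{28178 \frac{\sqrt{367492237}}{5175947}}{9} \left(- \frac{1}{49099}\right) = - \frac{28178 \sqrt{367492237}}{46583523} \left(- \frac{1}{49099}\right) = \frac{28178 \sqrt{367492237}}{2287204395777}$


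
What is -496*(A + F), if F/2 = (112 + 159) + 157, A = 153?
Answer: -500464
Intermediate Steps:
F = 856 (F = 2*((112 + 159) + 157) = 2*(271 + 157) = 2*428 = 856)
-496*(A + F) = -496*(153 + 856) = -496*1009 = -500464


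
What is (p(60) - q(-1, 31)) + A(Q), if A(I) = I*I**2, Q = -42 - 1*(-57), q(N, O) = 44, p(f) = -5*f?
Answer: 3031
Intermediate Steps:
Q = 15 (Q = -42 + 57 = 15)
A(I) = I**3
(p(60) - q(-1, 31)) + A(Q) = (-5*60 - 1*44) + 15**3 = (-300 - 44) + 3375 = -344 + 3375 = 3031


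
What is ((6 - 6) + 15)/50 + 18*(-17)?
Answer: -3057/10 ≈ -305.70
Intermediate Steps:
((6 - 6) + 15)/50 + 18*(-17) = (0 + 15)*(1/50) - 306 = 15*(1/50) - 306 = 3/10 - 306 = -3057/10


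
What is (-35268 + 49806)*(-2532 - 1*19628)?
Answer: -322162080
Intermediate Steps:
(-35268 + 49806)*(-2532 - 1*19628) = 14538*(-2532 - 19628) = 14538*(-22160) = -322162080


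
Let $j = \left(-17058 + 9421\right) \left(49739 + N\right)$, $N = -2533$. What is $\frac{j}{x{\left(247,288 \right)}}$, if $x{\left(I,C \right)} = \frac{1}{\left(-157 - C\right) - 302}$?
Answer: $269302629834$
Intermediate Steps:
$x{\left(I,C \right)} = \frac{1}{-459 - C}$
$j = -360512222$ ($j = \left(-17058 + 9421\right) \left(49739 - 2533\right) = \left(-7637\right) 47206 = -360512222$)
$\frac{j}{x{\left(247,288 \right)}} = - \frac{360512222}{\left(-1\right) \frac{1}{459 + 288}} = - \frac{360512222}{\left(-1\right) \frac{1}{747}} = - \frac{360512222}{- \frac{1}{747}} = \left(-360512222\right) \left(-747\right) = 269302629834$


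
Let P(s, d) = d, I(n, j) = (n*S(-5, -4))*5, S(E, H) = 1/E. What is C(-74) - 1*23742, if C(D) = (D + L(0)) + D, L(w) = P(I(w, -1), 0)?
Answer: -23890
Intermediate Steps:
S(E, H) = 1/E
I(n, j) = -n (I(n, j) = (n/(-5))*5 = (n*(-1/5))*5 = -n/5*5 = -n)
L(w) = 0
C(D) = 2*D (C(D) = (D + 0) + D = D + D = 2*D)
C(-74) - 1*23742 = 2*(-74) - 1*23742 = -148 - 23742 = -23890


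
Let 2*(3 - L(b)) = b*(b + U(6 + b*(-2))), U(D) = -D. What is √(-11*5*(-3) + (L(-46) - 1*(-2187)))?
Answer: I*√957 ≈ 30.935*I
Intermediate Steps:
L(b) = 3 - b*(-6 + 3*b)/2 (L(b) = 3 - b*(b - (6 + b*(-2)))/2 = 3 - b*(b - (6 - 2*b))/2 = 3 - b*(b + (-6 + 2*b))/2 = 3 - b*(-6 + 3*b)/2)
√(-11*5*(-3) + (L(-46) - 1*(-2187))) = √(-11*5*(-3) + ((3 + 3*(-46) - 3/2*(-46)²) - 1*(-2187))) = √(-55*(-3) + ((3 - 138 - 3/2*2116) + 2187)) = √(165 + ((3 - 138 - 3174) + 2187)) = √(165 + (-3309 + 2187)) = √(165 - 1122) = √(-957) = I*√957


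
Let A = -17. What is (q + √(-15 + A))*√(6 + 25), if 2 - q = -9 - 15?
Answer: 26*√31 + 4*I*√62 ≈ 144.76 + 31.496*I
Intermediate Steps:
q = 26 (q = 2 - (-9 - 15) = 2 - 1*(-24) = 2 + 24 = 26)
(q + √(-15 + A))*√(6 + 25) = (26 + √(-15 - 17))*√(6 + 25) = (26 + √(-32))*√31 = (26 + 4*I*√2)*√31 = √31*(26 + 4*I*√2)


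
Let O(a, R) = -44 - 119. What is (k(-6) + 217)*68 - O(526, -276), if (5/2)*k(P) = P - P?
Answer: 14919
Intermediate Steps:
k(P) = 0 (k(P) = 2*(P - P)/5 = (2/5)*0 = 0)
O(a, R) = -163
(k(-6) + 217)*68 - O(526, -276) = (0 + 217)*68 - 1*(-163) = 217*68 + 163 = 14756 + 163 = 14919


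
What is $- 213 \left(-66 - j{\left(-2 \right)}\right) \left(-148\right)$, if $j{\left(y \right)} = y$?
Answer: $-2017536$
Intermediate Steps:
$- 213 \left(-66 - j{\left(-2 \right)}\right) \left(-148\right) = - 213 \left(-66 - -2\right) \left(-148\right) = - 213 \left(-66 + 2\right) \left(-148\right) = \left(-213\right) \left(-64\right) \left(-148\right) = 13632 \left(-148\right) = -2017536$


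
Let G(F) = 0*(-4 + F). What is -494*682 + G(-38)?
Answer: -336908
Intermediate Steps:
G(F) = 0
-494*682 + G(-38) = -494*682 + 0 = -336908 + 0 = -336908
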